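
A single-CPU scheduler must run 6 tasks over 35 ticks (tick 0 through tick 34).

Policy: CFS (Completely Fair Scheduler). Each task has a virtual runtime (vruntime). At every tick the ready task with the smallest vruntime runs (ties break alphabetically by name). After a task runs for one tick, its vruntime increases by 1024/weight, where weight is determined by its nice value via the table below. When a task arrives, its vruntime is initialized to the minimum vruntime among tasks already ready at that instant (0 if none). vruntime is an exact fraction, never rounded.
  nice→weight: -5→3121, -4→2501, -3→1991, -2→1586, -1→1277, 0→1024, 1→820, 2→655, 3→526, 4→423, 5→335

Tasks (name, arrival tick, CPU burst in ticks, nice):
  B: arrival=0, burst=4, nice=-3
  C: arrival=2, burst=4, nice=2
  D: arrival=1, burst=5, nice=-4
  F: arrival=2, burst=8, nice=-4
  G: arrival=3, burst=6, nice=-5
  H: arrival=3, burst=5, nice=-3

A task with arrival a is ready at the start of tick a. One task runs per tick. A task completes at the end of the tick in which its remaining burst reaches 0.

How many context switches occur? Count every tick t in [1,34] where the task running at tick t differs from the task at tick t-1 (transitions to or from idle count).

context switches = 29

t=0: vr[B=0] → run B
t=1: vr[B=1024/1991 D=1024/1991] → run B
t=2: vr[B=2048/1991 C=1024/1991 D=1024/1991 F=1024/1991] → run C
t=3: vr[B=2048/1991 C=2709504/1304105 D=1024/1991 F=1024/1991 G=1024/1991 H=1024/1991] → run D
t=4: vr[B=2048/1991 C=2709504/1304105 D=4599808/4979491 F=1024/1991 G=1024/1991 H=1024/1991] → run F
t=5: vr[B=2048/1991 C=2709504/1304105 D=4599808/4979491 F=4599808/4979491 G=1024/1991 H=1024/1991] → run G
t=6: vr[B=2048/1991 C=2709504/1304105 D=4599808/4979491 F=4599808/4979491 G=5234688/6213911 H=1024/1991] → run H
t=7: vr[B=2048/1991 C=2709504/1304105 D=4599808/4979491 F=4599808/4979491 G=5234688/6213911 H=2048/1991] → run G
t=8: vr[B=2048/1991 C=2709504/1304105 D=4599808/4979491 F=4599808/4979491 G=7273472/6213911 H=2048/1991] → run D
t=9: vr[B=2048/1991 C=2709504/1304105 D=6638592/4979491 F=4599808/4979491 G=7273472/6213911 H=2048/1991] → run F
t=10: vr[B=2048/1991 C=2709504/1304105 D=6638592/4979491 F=6638592/4979491 G=7273472/6213911 H=2048/1991] → run B
t=11: vr[B=3072/1991 C=2709504/1304105 D=6638592/4979491 F=6638592/4979491 G=7273472/6213911 H=2048/1991] → run H
t=12: vr[B=3072/1991 C=2709504/1304105 D=6638592/4979491 F=6638592/4979491 G=7273472/6213911 H=3072/1991] → run G
t=13: vr[B=3072/1991 C=2709504/1304105 D=6638592/4979491 F=6638592/4979491 G=9312256/6213911 H=3072/1991] → run D
t=14: vr[B=3072/1991 C=2709504/1304105 D=8677376/4979491 F=6638592/4979491 G=9312256/6213911 H=3072/1991] → run F
t=15: vr[B=3072/1991 C=2709504/1304105 D=8677376/4979491 F=8677376/4979491 G=9312256/6213911 H=3072/1991] → run G
t=16: vr[B=3072/1991 C=2709504/1304105 D=8677376/4979491 F=8677376/4979491 G=11351040/6213911 H=3072/1991] → run B
t=17: vr[C=2709504/1304105 D=8677376/4979491 F=8677376/4979491 G=11351040/6213911 H=3072/1991] → run H
t=18: vr[C=2709504/1304105 D=8677376/4979491 F=8677376/4979491 G=11351040/6213911 H=4096/1991] → run D
t=19: vr[C=2709504/1304105 D=10716160/4979491 F=8677376/4979491 G=11351040/6213911 H=4096/1991] → run F
t=20: vr[C=2709504/1304105 D=10716160/4979491 F=10716160/4979491 G=11351040/6213911 H=4096/1991] → run G
t=21: vr[C=2709504/1304105 D=10716160/4979491 F=10716160/4979491 G=13389824/6213911 H=4096/1991] → run H
t=22: vr[C=2709504/1304105 D=10716160/4979491 F=10716160/4979491 G=13389824/6213911 H=5120/1991] → run C
t=23: vr[C=4748288/1304105 D=10716160/4979491 F=10716160/4979491 G=13389824/6213911 H=5120/1991] → run D
t=24: vr[C=4748288/1304105 F=10716160/4979491 G=13389824/6213911 H=5120/1991] → run F
t=25: vr[C=4748288/1304105 F=12754944/4979491 G=13389824/6213911 H=5120/1991] → run G
t=26: vr[C=4748288/1304105 F=12754944/4979491 H=5120/1991] → run F
t=27: vr[C=4748288/1304105 F=14793728/4979491 H=5120/1991] → run H
t=28: vr[C=4748288/1304105 F=14793728/4979491] → run F
t=29: vr[C=4748288/1304105 F=16832512/4979491] → run F
t=30: vr[C=4748288/1304105] → run C
t=31: vr[C=6787072/1304105] → run C
t=32: (idle)
t=33: (idle)
t=34: (idle)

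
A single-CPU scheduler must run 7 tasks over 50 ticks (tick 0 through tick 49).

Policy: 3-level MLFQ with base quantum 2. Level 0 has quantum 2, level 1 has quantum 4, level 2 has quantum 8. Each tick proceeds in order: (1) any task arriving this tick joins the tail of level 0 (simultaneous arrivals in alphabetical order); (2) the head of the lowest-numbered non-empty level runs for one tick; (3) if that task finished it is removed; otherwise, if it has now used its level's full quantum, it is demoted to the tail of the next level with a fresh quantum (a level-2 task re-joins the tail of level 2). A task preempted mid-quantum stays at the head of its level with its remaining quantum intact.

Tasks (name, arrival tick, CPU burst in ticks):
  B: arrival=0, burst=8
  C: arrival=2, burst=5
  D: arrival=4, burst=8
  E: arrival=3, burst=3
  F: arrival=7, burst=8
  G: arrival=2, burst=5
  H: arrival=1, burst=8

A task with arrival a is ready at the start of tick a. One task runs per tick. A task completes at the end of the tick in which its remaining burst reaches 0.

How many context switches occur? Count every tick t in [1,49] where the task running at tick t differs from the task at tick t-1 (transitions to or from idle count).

t=0: L0/L1/L2 = B/-/- → run B
t=1: L0/L1/L2 = BH/-/- → run B
t=2: L0/L1/L2 = HCG/B/- → run H
t=3: L0/L1/L2 = HCGE/B/- → run H
t=4: L0/L1/L2 = CGED/BH/- → run C
t=5: L0/L1/L2 = CGED/BH/- → run C
t=6: L0/L1/L2 = GED/BHC/- → run G
t=7: L0/L1/L2 = GEDF/BHC/- → run G
t=8: L0/L1/L2 = EDF/BHCG/- → run E
t=9: L0/L1/L2 = EDF/BHCG/- → run E
t=10: L0/L1/L2 = DF/BHCGE/- → run D
t=11: L0/L1/L2 = DF/BHCGE/- → run D
t=12: L0/L1/L2 = F/BHCGED/- → run F
t=13: L0/L1/L2 = F/BHCGED/- → run F
t=14: L0/L1/L2 = -/BHCGEDF/- → run B
t=15: L0/L1/L2 = -/BHCGEDF/- → run B
t=16: L0/L1/L2 = -/BHCGEDF/- → run B
t=17: L0/L1/L2 = -/BHCGEDF/- → run B
t=18: L0/L1/L2 = -/HCGEDF/B → run H
t=19: L0/L1/L2 = -/HCGEDF/B → run H
t=20: L0/L1/L2 = -/HCGEDF/B → run H
t=21: L0/L1/L2 = -/HCGEDF/B → run H
t=22: L0/L1/L2 = -/CGEDF/BH → run C
t=23: L0/L1/L2 = -/CGEDF/BH → run C
t=24: L0/L1/L2 = -/CGEDF/BH → run C
t=25: L0/L1/L2 = -/GEDF/BH → run G
t=26: L0/L1/L2 = -/GEDF/BH → run G
t=27: L0/L1/L2 = -/GEDF/BH → run G
t=28: L0/L1/L2 = -/EDF/BH → run E
t=29: L0/L1/L2 = -/DF/BH → run D
t=30: L0/L1/L2 = -/DF/BH → run D
t=31: L0/L1/L2 = -/DF/BH → run D
t=32: L0/L1/L2 = -/DF/BH → run D
t=33: L0/L1/L2 = -/F/BHD → run F
t=34: L0/L1/L2 = -/F/BHD → run F
t=35: L0/L1/L2 = -/F/BHD → run F
t=36: L0/L1/L2 = -/F/BHD → run F
t=37: L0/L1/L2 = -/-/BHDF → run B
t=38: L0/L1/L2 = -/-/BHDF → run B
t=39: L0/L1/L2 = -/-/HDF → run H
t=40: L0/L1/L2 = -/-/HDF → run H
t=41: L0/L1/L2 = -/-/DF → run D
t=42: L0/L1/L2 = -/-/DF → run D
t=43: L0/L1/L2 = -/-/F → run F
t=44: L0/L1/L2 = -/-/F → run F
t=45: (idle)
t=46: (idle)
t=47: (idle)
t=48: (idle)
t=49: (idle)

context switches = 18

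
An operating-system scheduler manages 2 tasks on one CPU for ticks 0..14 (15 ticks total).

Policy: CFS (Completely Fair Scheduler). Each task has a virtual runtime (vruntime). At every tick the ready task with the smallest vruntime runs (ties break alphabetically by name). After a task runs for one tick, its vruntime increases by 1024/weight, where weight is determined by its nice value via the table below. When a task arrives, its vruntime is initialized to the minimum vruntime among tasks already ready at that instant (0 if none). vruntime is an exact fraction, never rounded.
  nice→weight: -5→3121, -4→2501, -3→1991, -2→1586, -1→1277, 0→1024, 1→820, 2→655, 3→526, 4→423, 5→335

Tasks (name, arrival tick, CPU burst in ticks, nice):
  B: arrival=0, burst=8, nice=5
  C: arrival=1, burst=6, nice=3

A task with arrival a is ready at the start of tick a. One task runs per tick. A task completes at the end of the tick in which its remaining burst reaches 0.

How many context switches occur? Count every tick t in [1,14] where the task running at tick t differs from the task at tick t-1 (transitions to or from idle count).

t=0: vr[B=0] → run B
t=1: vr[B=1024/335 C=1024/335] → run B
t=2: vr[B=2048/335 C=1024/335] → run C
t=3: vr[B=2048/335 C=440832/88105] → run C
t=4: vr[B=2048/335 C=612352/88105] → run B
t=5: vr[B=3072/335 C=612352/88105] → run C
t=6: vr[B=3072/335 C=783872/88105] → run C
t=7: vr[B=3072/335 C=955392/88105] → run B
t=8: vr[B=4096/335 C=955392/88105] → run C
t=9: vr[B=4096/335 C=1126912/88105] → run B
t=10: vr[B=1024/67 C=1126912/88105] → run C
t=11: vr[B=1024/67] → run B
t=12: vr[B=6144/335] → run B
t=13: vr[B=7168/335] → run B
t=14: (idle)

context switches = 9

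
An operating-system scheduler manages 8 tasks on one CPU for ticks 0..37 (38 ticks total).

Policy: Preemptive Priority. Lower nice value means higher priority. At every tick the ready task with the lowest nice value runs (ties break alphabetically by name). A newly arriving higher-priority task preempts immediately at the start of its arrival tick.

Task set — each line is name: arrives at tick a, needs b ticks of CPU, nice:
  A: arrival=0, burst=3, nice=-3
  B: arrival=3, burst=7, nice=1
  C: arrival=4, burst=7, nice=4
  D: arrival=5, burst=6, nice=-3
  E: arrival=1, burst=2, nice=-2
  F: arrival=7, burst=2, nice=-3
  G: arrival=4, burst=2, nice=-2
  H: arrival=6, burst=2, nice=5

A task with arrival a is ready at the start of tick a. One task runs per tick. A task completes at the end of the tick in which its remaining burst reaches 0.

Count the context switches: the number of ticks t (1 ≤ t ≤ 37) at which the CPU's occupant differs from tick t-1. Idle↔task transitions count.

context switches = 8

t=0: ready={A} → run A
t=1: ready={A,E} → run A
t=2: ready={A,E} → run A
t=3: ready={B,E} → run E
t=4: ready={B,C,E,G} → run E
t=5: ready={B,C,D,G} → run D
t=6: ready={B,C,D,G,H} → run D
t=7: ready={B,C,D,F,G,H} → run D
t=8: ready={B,C,D,F,G,H} → run D
t=9: ready={B,C,D,F,G,H} → run D
t=10: ready={B,C,D,F,G,H} → run D
t=11: ready={B,C,F,G,H} → run F
t=12: ready={B,C,F,G,H} → run F
t=13: ready={B,C,G,H} → run G
t=14: ready={B,C,G,H} → run G
t=15: ready={B,C,H} → run B
t=16: ready={B,C,H} → run B
t=17: ready={B,C,H} → run B
t=18: ready={B,C,H} → run B
t=19: ready={B,C,H} → run B
t=20: ready={B,C,H} → run B
t=21: ready={B,C,H} → run B
t=22: ready={C,H} → run C
t=23: ready={C,H} → run C
t=24: ready={C,H} → run C
t=25: ready={C,H} → run C
t=26: ready={C,H} → run C
t=27: ready={C,H} → run C
t=28: ready={C,H} → run C
t=29: ready={H} → run H
t=30: ready={H} → run H
t=31: (idle)
t=32: (idle)
t=33: (idle)
t=34: (idle)
t=35: (idle)
t=36: (idle)
t=37: (idle)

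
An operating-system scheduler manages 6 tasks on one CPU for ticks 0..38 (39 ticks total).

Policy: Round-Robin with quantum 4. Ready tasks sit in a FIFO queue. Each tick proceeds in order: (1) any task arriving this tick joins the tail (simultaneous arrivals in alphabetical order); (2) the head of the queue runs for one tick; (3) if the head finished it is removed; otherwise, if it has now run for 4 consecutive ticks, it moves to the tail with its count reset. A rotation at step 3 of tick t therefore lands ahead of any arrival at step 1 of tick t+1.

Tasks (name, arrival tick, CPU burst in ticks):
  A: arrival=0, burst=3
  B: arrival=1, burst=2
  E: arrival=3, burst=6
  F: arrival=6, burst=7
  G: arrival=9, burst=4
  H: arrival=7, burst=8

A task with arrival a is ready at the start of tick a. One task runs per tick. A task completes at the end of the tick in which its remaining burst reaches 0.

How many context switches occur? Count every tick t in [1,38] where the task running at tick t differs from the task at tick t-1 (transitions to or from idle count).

t=0: queue=[A] q_used=0 → run A
t=1: queue=[A,B] q_used=1 → run A
t=2: queue=[A,B] q_used=2 → run A
t=3: queue=[B,E] q_used=0 → run B
t=4: queue=[B,E] q_used=1 → run B
t=5: queue=[E] q_used=0 → run E
t=6: queue=[E,F] q_used=1 → run E
t=7: queue=[E,F,H] q_used=2 → run E
t=8: queue=[E,F,H] q_used=3 → run E
t=9: queue=[F,H,E,G] q_used=0 → run F
t=10: queue=[F,H,E,G] q_used=1 → run F
t=11: queue=[F,H,E,G] q_used=2 → run F
t=12: queue=[F,H,E,G] q_used=3 → run F
t=13: queue=[H,E,G,F] q_used=0 → run H
t=14: queue=[H,E,G,F] q_used=1 → run H
t=15: queue=[H,E,G,F] q_used=2 → run H
t=16: queue=[H,E,G,F] q_used=3 → run H
t=17: queue=[E,G,F,H] q_used=0 → run E
t=18: queue=[E,G,F,H] q_used=1 → run E
t=19: queue=[G,F,H] q_used=0 → run G
t=20: queue=[G,F,H] q_used=1 → run G
t=21: queue=[G,F,H] q_used=2 → run G
t=22: queue=[G,F,H] q_used=3 → run G
t=23: queue=[F,H] q_used=0 → run F
t=24: queue=[F,H] q_used=1 → run F
t=25: queue=[F,H] q_used=2 → run F
t=26: queue=[H] q_used=0 → run H
t=27: queue=[H] q_used=1 → run H
t=28: queue=[H] q_used=2 → run H
t=29: queue=[H] q_used=3 → run H
t=30: (idle)
t=31: (idle)
t=32: (idle)
t=33: (idle)
t=34: (idle)
t=35: (idle)
t=36: (idle)
t=37: (idle)
t=38: (idle)

context switches = 9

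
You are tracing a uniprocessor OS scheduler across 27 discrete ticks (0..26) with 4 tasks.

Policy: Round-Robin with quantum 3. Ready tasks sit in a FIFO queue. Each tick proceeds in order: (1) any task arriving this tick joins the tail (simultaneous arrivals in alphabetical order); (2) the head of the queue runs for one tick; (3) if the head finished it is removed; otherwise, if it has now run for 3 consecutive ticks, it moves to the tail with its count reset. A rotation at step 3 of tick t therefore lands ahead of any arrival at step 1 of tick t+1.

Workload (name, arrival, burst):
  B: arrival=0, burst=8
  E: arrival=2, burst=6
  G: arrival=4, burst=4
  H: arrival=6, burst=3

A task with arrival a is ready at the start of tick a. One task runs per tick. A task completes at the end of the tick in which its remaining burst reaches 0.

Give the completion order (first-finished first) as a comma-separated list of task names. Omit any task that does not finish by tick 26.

t=0: queue=[B] q_used=0 → run B
t=1: queue=[B] q_used=1 → run B
t=2: queue=[B,E] q_used=2 → run B
t=3: queue=[E,B] q_used=0 → run E
t=4: queue=[E,B,G] q_used=1 → run E
t=5: queue=[E,B,G] q_used=2 → run E
t=6: queue=[B,G,E,H] q_used=0 → run B
t=7: queue=[B,G,E,H] q_used=1 → run B
t=8: queue=[B,G,E,H] q_used=2 → run B
t=9: queue=[G,E,H,B] q_used=0 → run G
t=10: queue=[G,E,H,B] q_used=1 → run G
t=11: queue=[G,E,H,B] q_used=2 → run G
t=12: queue=[E,H,B,G] q_used=0 → run E
t=13: queue=[E,H,B,G] q_used=1 → run E
t=14: queue=[E,H,B,G] q_used=2 → run E
t=15: queue=[H,B,G] q_used=0 → run H
t=16: queue=[H,B,G] q_used=1 → run H
t=17: queue=[H,B,G] q_used=2 → run H
t=18: queue=[B,G] q_used=0 → run B
t=19: queue=[B,G] q_used=1 → run B
t=20: queue=[G] q_used=0 → run G
t=21: (idle)
t=22: (idle)
t=23: (idle)
t=24: (idle)
t=25: (idle)
t=26: (idle)

completion order = E, H, B, G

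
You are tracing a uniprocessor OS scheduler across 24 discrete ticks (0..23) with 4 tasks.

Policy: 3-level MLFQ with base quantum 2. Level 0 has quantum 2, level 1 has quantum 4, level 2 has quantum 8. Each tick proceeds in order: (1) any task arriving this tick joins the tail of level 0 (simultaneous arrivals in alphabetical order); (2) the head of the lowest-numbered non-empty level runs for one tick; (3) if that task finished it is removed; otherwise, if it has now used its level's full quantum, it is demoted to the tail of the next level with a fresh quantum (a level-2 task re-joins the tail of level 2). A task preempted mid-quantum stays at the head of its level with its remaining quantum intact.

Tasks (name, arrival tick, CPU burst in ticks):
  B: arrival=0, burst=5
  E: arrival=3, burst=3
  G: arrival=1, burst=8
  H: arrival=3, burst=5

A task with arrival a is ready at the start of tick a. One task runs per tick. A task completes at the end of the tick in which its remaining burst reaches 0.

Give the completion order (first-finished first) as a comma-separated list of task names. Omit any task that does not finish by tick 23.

t=0: L0/L1/L2 = B/-/- → run B
t=1: L0/L1/L2 = BG/-/- → run B
t=2: L0/L1/L2 = G/B/- → run G
t=3: L0/L1/L2 = GEH/B/- → run G
t=4: L0/L1/L2 = EH/BG/- → run E
t=5: L0/L1/L2 = EH/BG/- → run E
t=6: L0/L1/L2 = H/BGE/- → run H
t=7: L0/L1/L2 = H/BGE/- → run H
t=8: L0/L1/L2 = -/BGEH/- → run B
t=9: L0/L1/L2 = -/BGEH/- → run B
t=10: L0/L1/L2 = -/BGEH/- → run B
t=11: L0/L1/L2 = -/GEH/- → run G
t=12: L0/L1/L2 = -/GEH/- → run G
t=13: L0/L1/L2 = -/GEH/- → run G
t=14: L0/L1/L2 = -/GEH/- → run G
t=15: L0/L1/L2 = -/EH/G → run E
t=16: L0/L1/L2 = -/H/G → run H
t=17: L0/L1/L2 = -/H/G → run H
t=18: L0/L1/L2 = -/H/G → run H
t=19: L0/L1/L2 = -/-/G → run G
t=20: L0/L1/L2 = -/-/G → run G
t=21: (idle)
t=22: (idle)
t=23: (idle)

completion order = B, E, H, G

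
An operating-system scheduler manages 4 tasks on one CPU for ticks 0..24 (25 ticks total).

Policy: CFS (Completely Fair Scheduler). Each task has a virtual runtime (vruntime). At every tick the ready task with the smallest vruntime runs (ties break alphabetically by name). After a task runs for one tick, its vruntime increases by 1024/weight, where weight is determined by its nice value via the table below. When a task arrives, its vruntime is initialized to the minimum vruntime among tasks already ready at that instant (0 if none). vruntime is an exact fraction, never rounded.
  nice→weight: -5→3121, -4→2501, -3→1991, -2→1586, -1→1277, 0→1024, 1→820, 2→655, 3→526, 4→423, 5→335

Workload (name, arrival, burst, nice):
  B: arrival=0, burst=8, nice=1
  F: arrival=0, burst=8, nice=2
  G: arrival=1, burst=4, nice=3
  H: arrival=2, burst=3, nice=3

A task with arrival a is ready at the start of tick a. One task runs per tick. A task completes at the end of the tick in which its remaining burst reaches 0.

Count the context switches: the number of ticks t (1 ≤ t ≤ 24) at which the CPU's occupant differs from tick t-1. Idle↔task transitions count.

t=0: vr[B=0 F=0] → run B
t=1: vr[B=256/205 F=0 G=0] → run F
t=2: vr[B=256/205 F=1024/655 G=0 H=0] → run G
t=3: vr[B=256/205 F=1024/655 G=512/263 H=0] → run H
t=4: vr[B=256/205 F=1024/655 G=512/263 H=512/263] → run B
t=5: vr[B=512/205 F=1024/655 G=512/263 H=512/263] → run F
t=6: vr[B=512/205 F=2048/655 G=512/263 H=512/263] → run G
t=7: vr[B=512/205 F=2048/655 G=1024/263 H=512/263] → run H
t=8: vr[B=512/205 F=2048/655 G=1024/263 H=1024/263] → run B
t=9: vr[B=768/205 F=2048/655 G=1024/263 H=1024/263] → run F
t=10: vr[B=768/205 F=3072/655 G=1024/263 H=1024/263] → run B
t=11: vr[B=1024/205 F=3072/655 G=1024/263 H=1024/263] → run G
t=12: vr[B=1024/205 F=3072/655 G=1536/263 H=1024/263] → run H
t=13: vr[B=1024/205 F=3072/655 G=1536/263] → run F
t=14: vr[B=1024/205 F=4096/655 G=1536/263] → run B
t=15: vr[B=256/41 F=4096/655 G=1536/263] → run G
t=16: vr[B=256/41 F=4096/655] → run B
t=17: vr[B=1536/205 F=4096/655] → run F
t=18: vr[B=1536/205 F=1024/131] → run B
t=19: vr[B=1792/205 F=1024/131] → run F
t=20: vr[B=1792/205 F=6144/655] → run B
t=21: vr[F=6144/655] → run F
t=22: vr[F=7168/655] → run F
t=23: (idle)
t=24: (idle)

context switches = 22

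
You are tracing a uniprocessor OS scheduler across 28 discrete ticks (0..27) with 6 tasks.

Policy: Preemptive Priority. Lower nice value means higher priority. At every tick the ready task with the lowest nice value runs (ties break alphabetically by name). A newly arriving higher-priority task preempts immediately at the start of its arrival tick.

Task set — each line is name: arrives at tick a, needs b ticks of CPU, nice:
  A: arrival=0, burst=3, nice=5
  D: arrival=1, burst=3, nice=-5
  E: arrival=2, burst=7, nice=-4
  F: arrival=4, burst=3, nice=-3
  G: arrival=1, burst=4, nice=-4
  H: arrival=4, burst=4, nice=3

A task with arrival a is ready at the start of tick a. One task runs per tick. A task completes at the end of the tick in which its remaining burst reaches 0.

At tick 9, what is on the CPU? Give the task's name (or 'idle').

t=0: ready={A} → run A
t=1: ready={A,D,G} → run D
t=2: ready={A,D,E,G} → run D
t=3: ready={A,D,E,G} → run D
t=4: ready={A,E,F,G,H} → run E
t=5: ready={A,E,F,G,H} → run E
t=6: ready={A,E,F,G,H} → run E
t=7: ready={A,E,F,G,H} → run E
t=8: ready={A,E,F,G,H} → run E
t=9: ready={A,E,F,G,H} → run E
t=10: ready={A,E,F,G,H} → run E
t=11: ready={A,F,G,H} → run G
t=12: ready={A,F,G,H} → run G
t=13: ready={A,F,G,H} → run G
t=14: ready={A,F,G,H} → run G
t=15: ready={A,F,H} → run F
t=16: ready={A,F,H} → run F
t=17: ready={A,F,H} → run F
t=18: ready={A,H} → run H
t=19: ready={A,H} → run H
t=20: ready={A,H} → run H
t=21: ready={A,H} → run H
t=22: ready={A} → run A
t=23: ready={A} → run A
t=24: (idle)
t=25: (idle)
t=26: (idle)
t=27: (idle)

running at tick 9 = E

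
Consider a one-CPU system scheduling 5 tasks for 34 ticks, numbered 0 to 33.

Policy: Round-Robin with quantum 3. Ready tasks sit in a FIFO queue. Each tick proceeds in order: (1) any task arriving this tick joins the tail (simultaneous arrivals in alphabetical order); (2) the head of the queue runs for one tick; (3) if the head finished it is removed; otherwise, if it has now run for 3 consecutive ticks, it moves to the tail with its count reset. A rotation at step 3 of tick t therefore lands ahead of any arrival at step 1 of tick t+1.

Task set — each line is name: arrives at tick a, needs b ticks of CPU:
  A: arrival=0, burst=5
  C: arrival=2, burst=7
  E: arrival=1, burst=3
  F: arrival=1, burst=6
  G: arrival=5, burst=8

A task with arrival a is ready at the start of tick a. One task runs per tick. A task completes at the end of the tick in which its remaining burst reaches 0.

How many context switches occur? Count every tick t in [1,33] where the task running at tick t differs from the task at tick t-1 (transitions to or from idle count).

t=0: queue=[A] q_used=0 → run A
t=1: queue=[A,E,F] q_used=1 → run A
t=2: queue=[A,E,F,C] q_used=2 → run A
t=3: queue=[E,F,C,A] q_used=0 → run E
t=4: queue=[E,F,C,A] q_used=1 → run E
t=5: queue=[E,F,C,A,G] q_used=2 → run E
t=6: queue=[F,C,A,G] q_used=0 → run F
t=7: queue=[F,C,A,G] q_used=1 → run F
t=8: queue=[F,C,A,G] q_used=2 → run F
t=9: queue=[C,A,G,F] q_used=0 → run C
t=10: queue=[C,A,G,F] q_used=1 → run C
t=11: queue=[C,A,G,F] q_used=2 → run C
t=12: queue=[A,G,F,C] q_used=0 → run A
t=13: queue=[A,G,F,C] q_used=1 → run A
t=14: queue=[G,F,C] q_used=0 → run G
t=15: queue=[G,F,C] q_used=1 → run G
t=16: queue=[G,F,C] q_used=2 → run G
t=17: queue=[F,C,G] q_used=0 → run F
t=18: queue=[F,C,G] q_used=1 → run F
t=19: queue=[F,C,G] q_used=2 → run F
t=20: queue=[C,G] q_used=0 → run C
t=21: queue=[C,G] q_used=1 → run C
t=22: queue=[C,G] q_used=2 → run C
t=23: queue=[G,C] q_used=0 → run G
t=24: queue=[G,C] q_used=1 → run G
t=25: queue=[G,C] q_used=2 → run G
t=26: queue=[C,G] q_used=0 → run C
t=27: queue=[G] q_used=0 → run G
t=28: queue=[G] q_used=1 → run G
t=29: (idle)
t=30: (idle)
t=31: (idle)
t=32: (idle)
t=33: (idle)

context switches = 11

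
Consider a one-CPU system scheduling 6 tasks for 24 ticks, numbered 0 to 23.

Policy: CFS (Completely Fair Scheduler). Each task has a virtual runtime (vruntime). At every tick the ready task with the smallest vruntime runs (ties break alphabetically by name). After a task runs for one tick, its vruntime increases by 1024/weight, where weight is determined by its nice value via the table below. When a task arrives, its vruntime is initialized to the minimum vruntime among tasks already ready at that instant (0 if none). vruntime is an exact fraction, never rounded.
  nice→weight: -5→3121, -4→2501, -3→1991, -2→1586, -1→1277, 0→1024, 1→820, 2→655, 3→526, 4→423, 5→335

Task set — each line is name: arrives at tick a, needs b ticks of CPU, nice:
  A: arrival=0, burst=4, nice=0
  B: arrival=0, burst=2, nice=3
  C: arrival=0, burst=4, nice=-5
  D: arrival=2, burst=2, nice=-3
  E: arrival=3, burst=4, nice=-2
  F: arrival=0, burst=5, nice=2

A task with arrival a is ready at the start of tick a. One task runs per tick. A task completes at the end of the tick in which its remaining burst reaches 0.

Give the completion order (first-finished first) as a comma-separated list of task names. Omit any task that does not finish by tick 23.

completion order = D, C, E, B, A, F

t=0: vr[A=0 B=0 C=0 F=0] → run A
t=1: vr[A=1 B=0 C=0 F=0] → run B
t=2: vr[A=1 B=512/263 C=0 D=0 F=0] → run C
t=3: vr[A=1 B=512/263 C=1024/3121 D=0 E=0 F=0] → run D
t=4: vr[A=1 B=512/263 C=1024/3121 D=1024/1991 E=0 F=0] → run E
t=5: vr[A=1 B=512/263 C=1024/3121 D=1024/1991 E=512/793 F=0] → run F
t=6: vr[A=1 B=512/263 C=1024/3121 D=1024/1991 E=512/793 F=1024/655] → run C
t=7: vr[A=1 B=512/263 C=2048/3121 D=1024/1991 E=512/793 F=1024/655] → run D
t=8: vr[A=1 B=512/263 C=2048/3121 E=512/793 F=1024/655] → run E
t=9: vr[A=1 B=512/263 C=2048/3121 E=1024/793 F=1024/655] → run C
t=10: vr[A=1 B=512/263 C=3072/3121 E=1024/793 F=1024/655] → run C
t=11: vr[A=1 B=512/263 E=1024/793 F=1024/655] → run A
t=12: vr[A=2 B=512/263 E=1024/793 F=1024/655] → run E
t=13: vr[A=2 B=512/263 E=1536/793 F=1024/655] → run F
t=14: vr[A=2 B=512/263 E=1536/793 F=2048/655] → run E
t=15: vr[A=2 B=512/263 F=2048/655] → run B
t=16: vr[A=2 F=2048/655] → run A
t=17: vr[A=3 F=2048/655] → run A
t=18: vr[F=2048/655] → run F
t=19: vr[F=3072/655] → run F
t=20: vr[F=4096/655] → run F
t=21: (idle)
t=22: (idle)
t=23: (idle)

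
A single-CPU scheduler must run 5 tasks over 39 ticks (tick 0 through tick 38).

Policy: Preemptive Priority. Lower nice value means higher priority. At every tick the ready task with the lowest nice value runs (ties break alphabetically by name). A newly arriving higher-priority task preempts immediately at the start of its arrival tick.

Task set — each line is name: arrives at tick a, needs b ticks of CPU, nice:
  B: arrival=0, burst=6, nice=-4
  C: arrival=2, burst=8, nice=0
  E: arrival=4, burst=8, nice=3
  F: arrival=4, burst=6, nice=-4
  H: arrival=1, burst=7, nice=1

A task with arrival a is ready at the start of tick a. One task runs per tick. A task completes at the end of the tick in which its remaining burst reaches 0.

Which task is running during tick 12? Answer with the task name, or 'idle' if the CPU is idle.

running at tick 12 = C

t=0: ready={B} → run B
t=1: ready={B,H} → run B
t=2: ready={B,C,H} → run B
t=3: ready={B,C,H} → run B
t=4: ready={B,C,E,F,H} → run B
t=5: ready={B,C,E,F,H} → run B
t=6: ready={C,E,F,H} → run F
t=7: ready={C,E,F,H} → run F
t=8: ready={C,E,F,H} → run F
t=9: ready={C,E,F,H} → run F
t=10: ready={C,E,F,H} → run F
t=11: ready={C,E,F,H} → run F
t=12: ready={C,E,H} → run C
t=13: ready={C,E,H} → run C
t=14: ready={C,E,H} → run C
t=15: ready={C,E,H} → run C
t=16: ready={C,E,H} → run C
t=17: ready={C,E,H} → run C
t=18: ready={C,E,H} → run C
t=19: ready={C,E,H} → run C
t=20: ready={E,H} → run H
t=21: ready={E,H} → run H
t=22: ready={E,H} → run H
t=23: ready={E,H} → run H
t=24: ready={E,H} → run H
t=25: ready={E,H} → run H
t=26: ready={E,H} → run H
t=27: ready={E} → run E
t=28: ready={E} → run E
t=29: ready={E} → run E
t=30: ready={E} → run E
t=31: ready={E} → run E
t=32: ready={E} → run E
t=33: ready={E} → run E
t=34: ready={E} → run E
t=35: (idle)
t=36: (idle)
t=37: (idle)
t=38: (idle)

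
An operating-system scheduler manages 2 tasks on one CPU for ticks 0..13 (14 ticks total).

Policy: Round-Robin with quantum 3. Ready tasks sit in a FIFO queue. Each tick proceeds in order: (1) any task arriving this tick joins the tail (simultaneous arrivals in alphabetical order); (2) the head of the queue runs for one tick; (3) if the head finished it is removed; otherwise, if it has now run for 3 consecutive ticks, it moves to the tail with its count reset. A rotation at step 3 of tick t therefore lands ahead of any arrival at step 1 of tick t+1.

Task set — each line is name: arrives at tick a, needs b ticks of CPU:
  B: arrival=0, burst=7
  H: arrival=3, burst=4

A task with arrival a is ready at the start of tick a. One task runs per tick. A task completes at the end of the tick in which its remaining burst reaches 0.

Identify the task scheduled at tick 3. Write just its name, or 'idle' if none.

t=0: queue=[B] q_used=0 → run B
t=1: queue=[B] q_used=1 → run B
t=2: queue=[B] q_used=2 → run B
t=3: queue=[B,H] q_used=0 → run B
t=4: queue=[B,H] q_used=1 → run B
t=5: queue=[B,H] q_used=2 → run B
t=6: queue=[H,B] q_used=0 → run H
t=7: queue=[H,B] q_used=1 → run H
t=8: queue=[H,B] q_used=2 → run H
t=9: queue=[B,H] q_used=0 → run B
t=10: queue=[H] q_used=0 → run H
t=11: (idle)
t=12: (idle)
t=13: (idle)

running at tick 3 = B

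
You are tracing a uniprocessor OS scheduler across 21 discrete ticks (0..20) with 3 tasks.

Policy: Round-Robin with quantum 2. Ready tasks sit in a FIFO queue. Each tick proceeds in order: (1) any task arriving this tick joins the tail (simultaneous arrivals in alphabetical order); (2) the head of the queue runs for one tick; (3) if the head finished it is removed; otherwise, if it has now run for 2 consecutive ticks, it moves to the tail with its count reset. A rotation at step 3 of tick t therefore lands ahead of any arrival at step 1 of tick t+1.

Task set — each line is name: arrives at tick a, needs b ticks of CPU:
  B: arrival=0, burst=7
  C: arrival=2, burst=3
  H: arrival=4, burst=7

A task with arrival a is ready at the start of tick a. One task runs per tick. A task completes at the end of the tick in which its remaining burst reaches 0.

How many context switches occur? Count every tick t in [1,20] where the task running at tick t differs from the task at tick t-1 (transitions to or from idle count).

context switches = 7

t=0: queue=[B] q_used=0 → run B
t=1: queue=[B] q_used=1 → run B
t=2: queue=[B,C] q_used=0 → run B
t=3: queue=[B,C] q_used=1 → run B
t=4: queue=[C,B,H] q_used=0 → run C
t=5: queue=[C,B,H] q_used=1 → run C
t=6: queue=[B,H,C] q_used=0 → run B
t=7: queue=[B,H,C] q_used=1 → run B
t=8: queue=[H,C,B] q_used=0 → run H
t=9: queue=[H,C,B] q_used=1 → run H
t=10: queue=[C,B,H] q_used=0 → run C
t=11: queue=[B,H] q_used=0 → run B
t=12: queue=[H] q_used=0 → run H
t=13: queue=[H] q_used=1 → run H
t=14: queue=[H] q_used=0 → run H
t=15: queue=[H] q_used=1 → run H
t=16: queue=[H] q_used=0 → run H
t=17: (idle)
t=18: (idle)
t=19: (idle)
t=20: (idle)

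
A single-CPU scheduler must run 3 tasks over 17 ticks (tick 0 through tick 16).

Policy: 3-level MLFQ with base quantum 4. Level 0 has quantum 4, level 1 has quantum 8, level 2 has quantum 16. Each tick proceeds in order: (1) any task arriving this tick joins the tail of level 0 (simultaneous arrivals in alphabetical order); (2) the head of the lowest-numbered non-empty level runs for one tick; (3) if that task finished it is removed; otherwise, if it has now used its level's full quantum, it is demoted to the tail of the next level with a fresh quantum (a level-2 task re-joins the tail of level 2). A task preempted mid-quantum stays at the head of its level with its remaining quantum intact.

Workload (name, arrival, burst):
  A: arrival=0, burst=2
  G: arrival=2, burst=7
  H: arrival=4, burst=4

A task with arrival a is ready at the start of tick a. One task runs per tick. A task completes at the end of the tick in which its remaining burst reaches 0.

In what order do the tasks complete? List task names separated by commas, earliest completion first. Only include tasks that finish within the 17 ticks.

t=0: L0/L1/L2 = A/-/- → run A
t=1: L0/L1/L2 = A/-/- → run A
t=2: L0/L1/L2 = G/-/- → run G
t=3: L0/L1/L2 = G/-/- → run G
t=4: L0/L1/L2 = GH/-/- → run G
t=5: L0/L1/L2 = GH/-/- → run G
t=6: L0/L1/L2 = H/G/- → run H
t=7: L0/L1/L2 = H/G/- → run H
t=8: L0/L1/L2 = H/G/- → run H
t=9: L0/L1/L2 = H/G/- → run H
t=10: L0/L1/L2 = -/G/- → run G
t=11: L0/L1/L2 = -/G/- → run G
t=12: L0/L1/L2 = -/G/- → run G
t=13: (idle)
t=14: (idle)
t=15: (idle)
t=16: (idle)

completion order = A, H, G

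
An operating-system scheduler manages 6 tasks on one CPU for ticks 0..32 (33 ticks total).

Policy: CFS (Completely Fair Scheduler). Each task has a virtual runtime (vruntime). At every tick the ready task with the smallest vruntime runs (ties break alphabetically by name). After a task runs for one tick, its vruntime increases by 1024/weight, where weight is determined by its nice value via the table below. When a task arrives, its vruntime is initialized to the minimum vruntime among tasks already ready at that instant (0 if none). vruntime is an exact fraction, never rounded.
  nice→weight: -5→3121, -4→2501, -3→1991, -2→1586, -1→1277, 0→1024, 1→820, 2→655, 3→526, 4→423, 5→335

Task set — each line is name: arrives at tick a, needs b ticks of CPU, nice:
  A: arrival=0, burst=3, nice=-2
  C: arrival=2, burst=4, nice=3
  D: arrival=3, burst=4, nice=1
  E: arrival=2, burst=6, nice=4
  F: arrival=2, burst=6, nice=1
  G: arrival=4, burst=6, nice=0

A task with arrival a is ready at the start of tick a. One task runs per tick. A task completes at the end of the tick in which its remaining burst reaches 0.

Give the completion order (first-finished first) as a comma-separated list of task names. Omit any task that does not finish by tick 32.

completion order = A, D, G, C, F, E

t=0: vr[A=0] → run A
t=1: vr[A=512/793] → run A
t=2: vr[A=1024/793 C=1024/793 E=1024/793 F=1024/793] → run A
t=3: vr[C=1024/793 D=1024/793 E=1024/793 F=1024/793] → run C
t=4: vr[C=675328/208559 D=1024/793 E=1024/793 F=1024/793 G=1024/793] → run D
t=5: vr[C=675328/208559 D=412928/162565 E=1024/793 F=1024/793 G=1024/793] → run E
t=6: vr[C=675328/208559 D=412928/162565 E=1245184/335439 F=1024/793 G=1024/793] → run F
t=7: vr[C=675328/208559 D=412928/162565 E=1245184/335439 F=412928/162565 G=1024/793] → run G
t=8: vr[C=675328/208559 D=412928/162565 E=1245184/335439 F=412928/162565 G=1817/793] → run G
t=9: vr[C=675328/208559 D=412928/162565 E=1245184/335439 F=412928/162565 G=2610/793] → run D
t=10: vr[C=675328/208559 D=615936/162565 E=1245184/335439 F=412928/162565 G=2610/793] → run F
t=11: vr[C=675328/208559 D=615936/162565 E=1245184/335439 F=615936/162565 G=2610/793] → run C
t=12: vr[C=1081344/208559 D=615936/162565 E=1245184/335439 F=615936/162565 G=2610/793] → run G
t=13: vr[C=1081344/208559 D=615936/162565 E=1245184/335439 F=615936/162565 G=3403/793] → run E
t=14: vr[C=1081344/208559 D=615936/162565 E=2057216/335439 F=615936/162565 G=3403/793] → run D
t=15: vr[C=1081344/208559 D=818944/162565 E=2057216/335439 F=615936/162565 G=3403/793] → run F
t=16: vr[C=1081344/208559 D=818944/162565 E=2057216/335439 F=818944/162565 G=3403/793] → run G
t=17: vr[C=1081344/208559 D=818944/162565 E=2057216/335439 F=818944/162565 G=4196/793] → run D
t=18: vr[C=1081344/208559 E=2057216/335439 F=818944/162565 G=4196/793] → run F
t=19: vr[C=1081344/208559 E=2057216/335439 F=1021952/162565 G=4196/793] → run C
t=20: vr[C=1487360/208559 E=2057216/335439 F=1021952/162565 G=4196/793] → run G
t=21: vr[C=1487360/208559 E=2057216/335439 F=1021952/162565 G=4989/793] → run E
t=22: vr[C=1487360/208559 E=956416/111813 F=1021952/162565 G=4989/793] → run F
t=23: vr[C=1487360/208559 E=956416/111813 F=244992/32513 G=4989/793] → run G
t=24: vr[C=1487360/208559 E=956416/111813 F=244992/32513] → run C
t=25: vr[E=956416/111813 F=244992/32513] → run F
t=26: vr[E=956416/111813] → run E
t=27: vr[E=3681280/335439] → run E
t=28: vr[E=4493312/335439] → run E
t=29: (idle)
t=30: (idle)
t=31: (idle)
t=32: (idle)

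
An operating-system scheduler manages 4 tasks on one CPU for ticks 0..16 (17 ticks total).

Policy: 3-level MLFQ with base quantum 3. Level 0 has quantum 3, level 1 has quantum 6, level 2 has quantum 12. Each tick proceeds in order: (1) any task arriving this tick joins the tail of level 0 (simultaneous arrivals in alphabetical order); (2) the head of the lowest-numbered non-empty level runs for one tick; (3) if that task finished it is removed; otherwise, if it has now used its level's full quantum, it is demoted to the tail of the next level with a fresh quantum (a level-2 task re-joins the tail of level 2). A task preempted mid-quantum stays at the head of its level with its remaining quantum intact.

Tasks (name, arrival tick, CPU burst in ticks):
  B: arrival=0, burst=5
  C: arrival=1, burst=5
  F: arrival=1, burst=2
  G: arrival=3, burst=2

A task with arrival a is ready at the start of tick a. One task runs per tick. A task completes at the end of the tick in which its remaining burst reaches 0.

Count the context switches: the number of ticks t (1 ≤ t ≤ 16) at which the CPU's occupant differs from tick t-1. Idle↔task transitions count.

context switches = 6

t=0: L0/L1/L2 = B/-/- → run B
t=1: L0/L1/L2 = BCF/-/- → run B
t=2: L0/L1/L2 = BCF/-/- → run B
t=3: L0/L1/L2 = CFG/B/- → run C
t=4: L0/L1/L2 = CFG/B/- → run C
t=5: L0/L1/L2 = CFG/B/- → run C
t=6: L0/L1/L2 = FG/BC/- → run F
t=7: L0/L1/L2 = FG/BC/- → run F
t=8: L0/L1/L2 = G/BC/- → run G
t=9: L0/L1/L2 = G/BC/- → run G
t=10: L0/L1/L2 = -/BC/- → run B
t=11: L0/L1/L2 = -/BC/- → run B
t=12: L0/L1/L2 = -/C/- → run C
t=13: L0/L1/L2 = -/C/- → run C
t=14: (idle)
t=15: (idle)
t=16: (idle)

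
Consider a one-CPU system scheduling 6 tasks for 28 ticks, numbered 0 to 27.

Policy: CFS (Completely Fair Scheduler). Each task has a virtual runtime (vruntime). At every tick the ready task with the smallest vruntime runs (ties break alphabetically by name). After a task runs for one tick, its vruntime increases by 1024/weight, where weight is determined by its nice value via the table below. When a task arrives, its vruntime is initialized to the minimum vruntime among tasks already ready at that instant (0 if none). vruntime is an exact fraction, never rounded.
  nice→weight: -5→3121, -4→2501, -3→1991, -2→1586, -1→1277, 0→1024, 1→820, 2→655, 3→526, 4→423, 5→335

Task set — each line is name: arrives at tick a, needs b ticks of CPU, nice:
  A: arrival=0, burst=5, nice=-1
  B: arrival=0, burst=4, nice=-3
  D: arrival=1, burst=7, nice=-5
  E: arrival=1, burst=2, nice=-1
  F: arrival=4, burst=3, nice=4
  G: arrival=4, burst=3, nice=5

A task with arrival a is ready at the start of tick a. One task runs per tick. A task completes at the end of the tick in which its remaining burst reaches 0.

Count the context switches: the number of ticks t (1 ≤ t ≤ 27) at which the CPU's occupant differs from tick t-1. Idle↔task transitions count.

context switches = 23

t=0: vr[A=0 B=0] → run A
t=1: vr[A=1024/1277 B=0 D=0 E=0] → run B
t=2: vr[A=1024/1277 B=1024/1991 D=0 E=0] → run D
t=3: vr[A=1024/1277 B=1024/1991 D=1024/3121 E=0] → run E
t=4: vr[A=1024/1277 B=1024/1991 D=1024/3121 E=1024/1277 F=1024/3121 G=1024/3121] → run D
t=5: vr[A=1024/1277 B=1024/1991 D=2048/3121 E=1024/1277 F=1024/3121 G=1024/3121] → run F
t=6: vr[A=1024/1277 B=1024/1991 D=2048/3121 E=1024/1277 F=3629056/1320183 G=1024/3121] → run G
t=7: vr[A=1024/1277 B=1024/1991 D=2048/3121 E=1024/1277 F=3629056/1320183 G=3538944/1045535] → run B
t=8: vr[A=1024/1277 B=2048/1991 D=2048/3121 E=1024/1277 F=3629056/1320183 G=3538944/1045535] → run D
t=9: vr[A=1024/1277 B=2048/1991 D=3072/3121 E=1024/1277 F=3629056/1320183 G=3538944/1045535] → run A
t=10: vr[A=2048/1277 B=2048/1991 D=3072/3121 E=1024/1277 F=3629056/1320183 G=3538944/1045535] → run E
t=11: vr[A=2048/1277 B=2048/1991 D=3072/3121 F=3629056/1320183 G=3538944/1045535] → run D
t=12: vr[A=2048/1277 B=2048/1991 D=4096/3121 F=3629056/1320183 G=3538944/1045535] → run B
t=13: vr[A=2048/1277 B=3072/1991 D=4096/3121 F=3629056/1320183 G=3538944/1045535] → run D
t=14: vr[A=2048/1277 B=3072/1991 D=5120/3121 F=3629056/1320183 G=3538944/1045535] → run B
t=15: vr[A=2048/1277 D=5120/3121 F=3629056/1320183 G=3538944/1045535] → run A
t=16: vr[A=3072/1277 D=5120/3121 F=3629056/1320183 G=3538944/1045535] → run D
t=17: vr[A=3072/1277 D=6144/3121 F=3629056/1320183 G=3538944/1045535] → run D
t=18: vr[A=3072/1277 F=3629056/1320183 G=3538944/1045535] → run A
t=19: vr[A=4096/1277 F=3629056/1320183 G=3538944/1045535] → run F
t=20: vr[A=4096/1277 F=6824960/1320183 G=3538944/1045535] → run A
t=21: vr[F=6824960/1320183 G=3538944/1045535] → run G
t=22: vr[F=6824960/1320183 G=6734848/1045535] → run F
t=23: vr[G=6734848/1045535] → run G
t=24: (idle)
t=25: (idle)
t=26: (idle)
t=27: (idle)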